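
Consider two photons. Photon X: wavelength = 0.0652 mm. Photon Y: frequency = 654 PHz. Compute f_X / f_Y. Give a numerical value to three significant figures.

7.03e-6

f_X = 4.598e12 Hz (from wavelength = 0.0652 mm, via f = c/λ).
f_Y = 6.540e17 Hz (from frequency = 654 PHz, via f given directly).
Ratio = 4.598e12 / 6.540e17 = 7.03e-6.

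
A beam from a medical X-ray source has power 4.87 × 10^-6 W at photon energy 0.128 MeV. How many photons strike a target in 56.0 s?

1.33 × 10^10 photons

Total energy: E_total = P·t = 4.87 × 10^-6 × 56.0 = 2.727 × 10^-4 J.
Per-photon energy: E = 2.051 × 10^-14 J.
N = E_total / E_photon = 1.33 × 10^10.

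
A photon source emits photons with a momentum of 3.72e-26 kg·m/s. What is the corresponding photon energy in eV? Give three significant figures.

The photon relation is E = pc, giving E = 1.115e-17 J.
Converting to eV: E = 69.61 eV ≈ 69.6 eV.

69.6 eV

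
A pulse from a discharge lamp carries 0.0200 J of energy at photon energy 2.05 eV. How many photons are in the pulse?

6.09·10^16 photons

Per-photon energy: E = 3.284·10^-19 J (from energy = 2.05 eV).
N = E_total / E_photon = 0.0200 J / 3.284·10^-19 J = 6.09·10^16.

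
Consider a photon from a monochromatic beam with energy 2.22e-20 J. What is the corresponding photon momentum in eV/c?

0.139 eV/c

The photon relation is p = E/c, giving p = 7.405e-29 kg·m/s.
Converting to eV/c: p = 0.1386 eV/c ≈ 0.139 eV/c.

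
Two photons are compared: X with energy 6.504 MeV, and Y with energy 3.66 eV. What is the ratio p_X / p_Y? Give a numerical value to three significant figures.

1.78 × 10^6

p_X = 3.476 × 10^-21 kg·m/s (from energy = 6.504 MeV, via p = E/c).
p_Y = 1.956 × 10^-27 kg·m/s (from energy = 3.66 eV, via p = E/c).
Ratio = 3.476 × 10^-21 / 1.956 × 10^-27 = 1.78 × 10^6.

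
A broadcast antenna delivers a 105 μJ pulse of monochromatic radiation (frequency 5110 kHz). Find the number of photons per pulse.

3.10e22 photons

Per-photon energy: E = 3.386e-27 J (from frequency = 5110 kHz).
N = E_total / E_photon = 1.05e-4 J / 3.386e-27 J = 3.10e22.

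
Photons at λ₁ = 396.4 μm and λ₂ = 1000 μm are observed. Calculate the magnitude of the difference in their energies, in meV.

1.89 meV

Using E = hc/λ: E₁ = 5.0112 × 10^-22 J, E₂ = 1.9864 × 10^-22 J.
|ΔE| = |5.0112 × 10^-22 − 1.9864 × 10^-22| = 3.02 × 10^-22 J = 1.89 meV.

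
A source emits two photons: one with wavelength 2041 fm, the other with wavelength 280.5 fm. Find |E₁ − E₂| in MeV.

Using E = hc/λ: E₁ = 9.7327e-14 J, E₂ = 7.0818e-13 J.
|ΔE| = |9.7327e-14 − 7.0818e-13| = 6.11e-13 J = 3.81 MeV.

3.81 MeV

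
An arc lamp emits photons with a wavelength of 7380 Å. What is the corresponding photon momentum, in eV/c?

1.68 eV/c

(h = 6.62607015e-34 J·s, c = 2.99792458e8 m/s, 1 eV = 1.602176634e-19 J.)
Convert to SI: λ = 7380 Å = 7.38e-7 m.
Apply p = h/λ: p = 8.978e-28 kg·m/s.
Converting to eV/c: p = 1.680 eV/c ≈ 1.68 eV/c.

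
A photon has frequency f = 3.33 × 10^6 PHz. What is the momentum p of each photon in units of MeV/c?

Take h = 6.62607015 × 10^-34 J·s, c = 2.99792458 × 10^8 m/s, 1 eV = 1.602176634 × 10^-19 J.
First convert: f = 3.33 × 10^6 PHz = 3.33 × 10^21 Hz.
Since p = hf/c for a photon, p = 7.360 × 10^-21 kg·m/s.
Converting to MeV/c: p = 13.77 MeV/c ≈ 13.8 MeV/c.

13.8 MeV/c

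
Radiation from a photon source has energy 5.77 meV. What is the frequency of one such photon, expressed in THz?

Convert to SI: E = 5.77 meV = 9.2446·10^-22 J.
Since f = E/h for a photon, f = 1.395·10^12 Hz.
Converting to THz: f = 1.395 THz ≈ 1.40 THz.

1.40 THz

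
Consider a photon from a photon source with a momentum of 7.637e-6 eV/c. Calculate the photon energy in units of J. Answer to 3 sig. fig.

1.22e-24 J

Convert to SI: p = 7.637e-6 eV/c = 4.0814e-33 kg·m/s.
Apply E = pc: E = 1.224e-24 J.
So E ≈ 1.22e-24 J.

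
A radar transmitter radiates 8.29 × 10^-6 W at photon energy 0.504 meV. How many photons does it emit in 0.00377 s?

Total energy: E_total = P·t = 8.29 × 10^-6 × 0.00377 = 3.125 × 10^-8 J.
Per-photon energy: E = 8.075 × 10^-23 J.
N = E_total / E_photon = 3.87 × 10^14.

3.87 × 10^14 photons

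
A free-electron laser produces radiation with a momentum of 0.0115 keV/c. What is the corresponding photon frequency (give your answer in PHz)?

In SI units: p = 0.0115 keV/c = 6.1459 × 10^-27 kg·m/s.
Since f = pc/h for a photon, f = 2.781 × 10^15 Hz.
Converting to PHz: f = 2.781 PHz ≈ 2.78 PHz.

2.78 PHz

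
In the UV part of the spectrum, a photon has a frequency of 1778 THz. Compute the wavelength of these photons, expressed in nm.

Use c = 2.99792458e8 m/s.
In SI units: f = 1778 THz = 1.778e15 Hz.
The photon relation is λ = c/f, giving λ = 1.686e-7 m.
Converting to nm: λ = 168.6 nm ≈ 169 nm.

169 nm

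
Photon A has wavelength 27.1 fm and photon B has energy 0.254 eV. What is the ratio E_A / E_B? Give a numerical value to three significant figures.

E_A = 7.330e-12 J (from wavelength = 27.1 fm, via E = hc/λ).
E_B = 4.070e-20 J (from energy = 0.254 eV, via E given directly).
Ratio = 7.330e-12 / 4.070e-20 = 1.80e8.

1.80e8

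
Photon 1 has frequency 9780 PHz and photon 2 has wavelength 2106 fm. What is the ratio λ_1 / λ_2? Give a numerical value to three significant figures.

14.6

λ_1 = 3.065 × 10^-11 m (from frequency = 9780 PHz, via λ = c/f).
λ_2 = 2.106 × 10^-12 m (from wavelength = 2106 fm, via λ given directly).
Ratio = 3.065 × 10^-11 / 2.106 × 10^-12 = 14.6.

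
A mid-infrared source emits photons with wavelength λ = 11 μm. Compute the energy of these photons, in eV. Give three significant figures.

0.113 eV

(h = 6.62607015·10^-34 J·s, c = 2.99792458·10^8 m/s, 1 eV = 1.602176634·10^-19 J.)
In SI units: λ = 11 μm = 1.1·10^-5 m.
Since E = hc/λ for a photon, E = 1.806·10^-20 J.
Converting to eV: E = 0.1127 eV ≈ 0.113 eV.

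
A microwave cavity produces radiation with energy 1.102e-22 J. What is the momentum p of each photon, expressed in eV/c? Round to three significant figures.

6.88e-4 eV/c

Use c = 2.99792458e8 m/s, 1 eV = 1.602176634e-19 J.
For a photon p = E/c, so p = 3.676e-31 kg·m/s.
Converting to eV/c: p = 6.878e-4 eV/c ≈ 6.88e-4 eV/c.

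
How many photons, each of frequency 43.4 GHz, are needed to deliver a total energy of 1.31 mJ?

Per-photon energy: E = 2.876 × 10^-23 J (from frequency = 43.4 GHz).
N = E_total / E_photon = 0.00131 J / 2.876 × 10^-23 J = 4.56 × 10^19.

4.56 × 10^19 photons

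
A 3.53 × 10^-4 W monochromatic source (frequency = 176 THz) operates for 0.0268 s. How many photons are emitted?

Total energy: E_total = P·t = 3.53 × 10^-4 × 0.0268 = 9.460 × 10^-6 J.
Per-photon energy: E = 1.166 × 10^-19 J.
N = E_total / E_photon = 8.11 × 10^13.

8.11 × 10^13 photons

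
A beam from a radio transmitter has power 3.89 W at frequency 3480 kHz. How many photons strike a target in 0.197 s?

Total energy: E_total = P·t = 3.89 × 0.197 = 0.7663 J.
Per-photon energy: E = 2.306e-27 J.
N = E_total / E_photon = 3.32e26.

3.32e26 photons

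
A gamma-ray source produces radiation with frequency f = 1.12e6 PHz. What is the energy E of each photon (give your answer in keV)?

Convert to SI: f = 1.12e6 PHz = 1.12e21 Hz.
The photon relation is E = hf, giving E = 7.421e-13 J.
Converting to keV: E = 4632 keV ≈ 4630 keV.

4630 keV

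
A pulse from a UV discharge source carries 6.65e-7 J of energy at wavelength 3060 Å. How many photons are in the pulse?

1.02e12 photons

Per-photon energy: E = 6.492e-19 J (from wavelength = 3060 Å).
N = E_total / E_photon = 6.65e-7 J / 6.492e-19 J = 1.02e12.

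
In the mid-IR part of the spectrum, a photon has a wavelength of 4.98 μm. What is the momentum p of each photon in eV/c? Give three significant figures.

(h = 6.62607015·10^-34 J·s, c = 2.99792458·10^8 m/s, 1 eV = 1.602176634·10^-19 J.)
First convert: λ = 4.98 μm = 4.98·10^-6 m.
Since p = h/λ for a photon, p = 1.331·10^-28 kg·m/s.
Converting to eV/c: p = 0.2490 eV/c ≈ 0.249 eV/c.

0.249 eV/c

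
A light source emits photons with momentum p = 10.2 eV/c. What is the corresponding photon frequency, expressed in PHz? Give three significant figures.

In SI units: p = 10.2 eV/c = 5.4512 × 10^-27 kg·m/s.
For a photon f = pc/h, so f = 2.466 × 10^15 Hz.
Converting to PHz: f = 2.466 PHz ≈ 2.47 PHz.

2.47 PHz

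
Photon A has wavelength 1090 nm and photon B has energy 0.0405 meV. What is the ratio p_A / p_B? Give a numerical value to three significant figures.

2.81e4

p_A = 6.079e-28 kg·m/s (from wavelength = 1090 nm, via p = h/λ).
p_B = 2.164e-32 kg·m/s (from energy = 0.0405 meV, via p = E/c).
Ratio = 6.079e-28 / 2.164e-32 = 2.81e4.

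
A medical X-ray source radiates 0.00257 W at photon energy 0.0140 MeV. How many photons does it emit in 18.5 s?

2.12 × 10^13 photons

Total energy: E_total = P·t = 0.00257 × 18.5 = 0.04754 J.
Per-photon energy: E = 2.243 × 10^-15 J.
N = E_total / E_photon = 2.12 × 10^13.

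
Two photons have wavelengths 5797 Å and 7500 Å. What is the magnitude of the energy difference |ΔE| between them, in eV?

Using E = hc/λ: E₁ = 3.4267e-19 J, E₂ = 2.6486e-19 J.
|ΔE| = |3.4267e-19 − 2.6486e-19| = 7.78e-20 J = 0.486 eV.

0.486 eV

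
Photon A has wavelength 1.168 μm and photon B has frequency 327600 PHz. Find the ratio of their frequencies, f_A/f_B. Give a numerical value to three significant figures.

7.83e-7

f_A = 2.567e14 Hz (from wavelength = 1.168 μm, via f = c/λ).
f_B = 3.276e20 Hz (from frequency = 327600 PHz, via f given directly).
Ratio = 2.567e14 / 3.276e20 = 7.83e-7.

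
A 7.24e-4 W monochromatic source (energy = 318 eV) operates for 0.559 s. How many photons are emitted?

Total energy: E_total = P·t = 7.24e-4 × 0.559 = 4.047e-4 J.
Per-photon energy: E = 5.095e-17 J.
N = E_total / E_photon = 7.94e12.

7.94e12 photons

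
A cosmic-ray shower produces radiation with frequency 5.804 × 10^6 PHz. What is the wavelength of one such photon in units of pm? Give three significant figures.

(c = 2.99792458 × 10^8 m/s.)
First convert: f = 5.804 × 10^6 PHz = 5.804 × 10^21 Hz.
The photon relation is λ = c/f, giving λ = 5.165 × 10^-14 m.
Converting to pm: λ = 0.05165 pm ≈ 0.0517 pm.

0.0517 pm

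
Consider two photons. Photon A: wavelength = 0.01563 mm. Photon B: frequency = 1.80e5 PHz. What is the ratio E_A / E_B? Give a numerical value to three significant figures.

1.07e-7

E_A = 1.271e-20 J (from wavelength = 0.01563 mm, via E = hc/λ).
E_B = 1.193e-13 J (from frequency = 1.80e5 PHz, via E = hf).
Ratio = 1.271e-20 / 1.193e-13 = 1.07e-7.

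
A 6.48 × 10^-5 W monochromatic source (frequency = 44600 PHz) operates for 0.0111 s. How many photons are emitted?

2.43 × 10^7 photons

Total energy: E_total = P·t = 6.48 × 10^-5 × 0.0111 = 7.193 × 10^-7 J.
Per-photon energy: E = 2.955 × 10^-14 J.
N = E_total / E_photon = 2.43 × 10^7.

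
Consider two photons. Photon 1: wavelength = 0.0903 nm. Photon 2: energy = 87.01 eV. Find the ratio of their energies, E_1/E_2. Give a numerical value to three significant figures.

E_1 = 2.200e-15 J (from wavelength = 0.0903 nm, via E = hc/λ).
E_2 = 1.394e-17 J (from energy = 87.01 eV, via E given directly).
Ratio = 2.200e-15 / 1.394e-17 = 158.

158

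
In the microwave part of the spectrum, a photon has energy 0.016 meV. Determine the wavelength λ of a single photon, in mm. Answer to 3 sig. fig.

77.5 mm

Use h = 6.62607015·10^-34 J·s, c = 2.99792458·10^8 m/s, 1 eV = 1.602176634·10^-19 J.
Convert to SI: E = 0.016 meV = 2.5635·10^-24 J.
For a photon λ = hc/E, so λ = 0.07749 m.
Converting to mm: λ = 77.49 mm ≈ 77.5 mm.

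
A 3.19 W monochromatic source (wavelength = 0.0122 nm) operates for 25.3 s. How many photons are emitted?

Total energy: E_total = P·t = 3.19 × 25.3 = 80.71 J.
Per-photon energy: E = 1.628·10^-14 J.
N = E_total / E_photon = 4.96·10^15.

4.96·10^15 photons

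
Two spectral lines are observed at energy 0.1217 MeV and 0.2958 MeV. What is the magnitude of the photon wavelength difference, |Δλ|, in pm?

6.00 pm

Using λ = hc/E: λ₁ = 1.0188 × 10^-11 m, λ₂ = 4.1915 × 10^-12 m.
|Δλ| = |1.0188 × 10^-11 − 4.1915 × 10^-12| = 6.00 × 10^-12 m = 6.00 pm.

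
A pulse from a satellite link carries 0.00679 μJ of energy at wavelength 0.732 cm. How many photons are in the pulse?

2.50e14 photons

Per-photon energy: E = 2.714e-23 J (from wavelength = 0.732 cm).
N = E_total / E_photon = 6.79e-9 J / 2.714e-23 J = 2.50e14.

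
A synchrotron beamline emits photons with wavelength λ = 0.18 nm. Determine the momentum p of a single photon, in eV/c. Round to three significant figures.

Convert to SI: λ = 0.18 nm = 1.8 × 10^-10 m.
The photon relation is p = h/λ, giving p = 3.681 × 10^-24 kg·m/s.
Converting to eV/c: p = 6888 eV/c ≈ 6890 eV/c.

6890 eV/c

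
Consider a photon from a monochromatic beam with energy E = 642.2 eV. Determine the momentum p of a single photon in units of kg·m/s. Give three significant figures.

First convert: E = 642.2 eV = 1.0289·10^-16 J.
Since p = E/c for a photon, p = 3.432·10^-25 kg·m/s.
So p ≈ 3.43·10^-25 kg·m/s.

3.43·10^-25 kg·m/s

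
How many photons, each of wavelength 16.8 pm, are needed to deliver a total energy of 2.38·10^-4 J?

2.01·10^10 photons

Per-photon energy: E = 1.182·10^-14 J (from wavelength = 16.8 pm).
N = E_total / E_photon = 2.38·10^-4 J / 1.182·10^-14 J = 2.01·10^10.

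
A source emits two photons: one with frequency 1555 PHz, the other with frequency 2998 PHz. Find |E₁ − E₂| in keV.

5.97 keV

Using E = hf: E₁ = 1.0304 × 10^-15 J, E₂ = 1.9865 × 10^-15 J.
|ΔE| = |1.0304 × 10^-15 − 1.9865 × 10^-15| = 9.56 × 10^-16 J = 5.97 keV.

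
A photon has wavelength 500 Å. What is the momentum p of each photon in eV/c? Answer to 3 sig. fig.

24.8 eV/c

In SI units: λ = 500 Å = 5.0 × 10^-8 m.
For a photon p = h/λ, so p = 1.325 × 10^-26 kg·m/s.
Converting to eV/c: p = 24.80 eV/c ≈ 24.8 eV/c.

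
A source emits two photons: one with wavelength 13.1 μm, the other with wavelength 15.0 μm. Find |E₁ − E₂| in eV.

Using E = hc/λ: E₁ = 1.516e-20 J, E₂ = 1.324e-20 J.
|ΔE| = |1.516e-20 − 1.324e-20| = 1.92e-21 J = 0.0120 eV.

0.0120 eV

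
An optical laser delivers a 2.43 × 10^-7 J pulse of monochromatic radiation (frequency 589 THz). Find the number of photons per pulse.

Per-photon energy: E = 3.903 × 10^-19 J (from frequency = 589 THz).
N = E_total / E_photon = 2.43 × 10^-7 J / 3.903 × 10^-19 J = 6.23 × 10^11.

6.23 × 10^11 photons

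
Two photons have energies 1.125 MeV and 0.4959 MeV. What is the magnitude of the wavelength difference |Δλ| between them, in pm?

Using λ = hc/E: λ₁ = 1.1021 × 10^-12 m, λ₂ = 2.5002 × 10^-12 m.
|Δλ| = |1.1021 × 10^-12 − 2.5002 × 10^-12| = 1.40 × 10^-12 m = 1.40 pm.

1.40 pm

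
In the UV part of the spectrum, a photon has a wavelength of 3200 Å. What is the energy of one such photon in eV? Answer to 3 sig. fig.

In SI units: λ = 3200 Å = 3.2e-7 m.
Apply E = hc/λ: E = 6.208e-19 J.
Converting to eV: E = 3.875 eV ≈ 3.87 eV.

3.87 eV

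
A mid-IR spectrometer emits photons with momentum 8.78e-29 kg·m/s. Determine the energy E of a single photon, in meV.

(c = 2.99792458e8 m/s, 1 eV = 1.602176634e-19 J.)
Since E = pc for a photon, E = 2.632e-20 J.
Converting to meV: E = 164.3 meV ≈ 164 meV.

164 meV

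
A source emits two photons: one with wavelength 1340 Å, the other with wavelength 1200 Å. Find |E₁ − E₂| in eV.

Using E = hc/λ: E₁ = 1.482 × 10^-18 J, E₂ = 1.655 × 10^-18 J.
|ΔE| = |1.482 × 10^-18 − 1.655 × 10^-18| = 1.73 × 10^-19 J = 1.08 eV.

1.08 eV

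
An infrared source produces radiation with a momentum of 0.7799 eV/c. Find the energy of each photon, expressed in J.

1.25e-19 J

Convert to SI: p = 0.7799 eV/c = 4.1680e-28 kg·m/s.
For a photon E = pc, so E = 1.250e-19 J.
So E ≈ 1.25e-19 J.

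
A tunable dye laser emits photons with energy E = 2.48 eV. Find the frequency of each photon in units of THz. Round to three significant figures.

Convert to SI: E = 2.48 eV = 3.9734e-19 J.
The photon relation is f = E/h, giving f = 5.997e14 Hz.
Converting to THz: f = 599.7 THz ≈ 600 THz.

600 THz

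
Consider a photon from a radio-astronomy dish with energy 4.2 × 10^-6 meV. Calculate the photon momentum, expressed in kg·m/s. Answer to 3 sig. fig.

2.24 × 10^-36 kg·m/s

In SI units: E = 4.2 × 10^-6 meV = 6.7291 × 10^-28 J.
Since p = E/c for a photon, p = 2.245 × 10^-36 kg·m/s.
So p ≈ 2.24 × 10^-36 kg·m/s.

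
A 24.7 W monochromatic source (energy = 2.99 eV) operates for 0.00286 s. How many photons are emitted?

1.47e17 photons

Total energy: E_total = P·t = 24.7 × 0.00286 = 0.07064 J.
Per-photon energy: E = 4.791e-19 J.
N = E_total / E_photon = 1.47e17.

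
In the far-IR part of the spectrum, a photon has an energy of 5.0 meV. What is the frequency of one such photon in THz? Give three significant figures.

(h = 6.62607015e-34 J·s, 1 eV = 1.602176634e-19 J.)
First convert: E = 5.0 meV = 8.0109e-22 J.
Since f = E/h for a photon, f = 1.209e12 Hz.
Converting to THz: f = 1.209 THz ≈ 1.21 THz.

1.21 THz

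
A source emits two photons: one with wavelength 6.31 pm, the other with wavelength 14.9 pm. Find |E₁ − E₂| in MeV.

0.113 MeV

Using E = hc/λ: E₁ = 3.148e-14 J, E₂ = 1.333e-14 J.
|ΔE| = |3.148e-14 − 1.333e-14| = 1.81e-14 J = 0.113 MeV.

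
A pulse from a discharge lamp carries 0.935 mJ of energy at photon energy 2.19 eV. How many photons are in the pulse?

Per-photon energy: E = 3.509e-19 J (from energy = 2.19 eV).
N = E_total / E_photon = 9.35e-4 J / 3.509e-19 J = 2.66e15.

2.66e15 photons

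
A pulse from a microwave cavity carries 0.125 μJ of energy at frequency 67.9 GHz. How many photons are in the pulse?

Per-photon energy: E = 4.499 × 10^-23 J (from frequency = 67.9 GHz).
N = E_total / E_photon = 1.25 × 10^-7 J / 4.499 × 10^-23 J = 2.78 × 10^15.

2.78 × 10^15 photons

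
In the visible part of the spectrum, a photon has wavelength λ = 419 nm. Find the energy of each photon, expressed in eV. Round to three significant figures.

2.96 eV

(h = 6.62607015e-34 J·s, c = 2.99792458e8 m/s, 1 eV = 1.602176634e-19 J.)
First convert: λ = 419 nm = 4.19e-7 m.
Apply E = hc/λ: E = 4.741e-19 J.
Converting to eV: E = 2.959 eV ≈ 2.96 eV.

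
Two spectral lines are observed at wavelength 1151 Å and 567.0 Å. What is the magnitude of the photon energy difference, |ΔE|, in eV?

Using E = hc/λ: E₁ = 1.7258 × 10^-18 J, E₂ = 3.5034 × 10^-18 J.
|ΔE| = |1.7258 × 10^-18 − 3.5034 × 10^-18| = 1.78 × 10^-18 J = 11.1 eV.

11.1 eV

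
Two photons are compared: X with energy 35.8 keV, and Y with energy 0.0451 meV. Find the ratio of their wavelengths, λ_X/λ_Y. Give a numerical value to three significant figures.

λ_X = 3.463e-11 m (from energy = 35.8 keV, via λ = hc/E).
λ_Y = 0.02749 m (from energy = 0.0451 meV, via λ = hc/E).
Ratio = 3.463e-11 / 0.02749 = 1.26e-9.

1.26e-9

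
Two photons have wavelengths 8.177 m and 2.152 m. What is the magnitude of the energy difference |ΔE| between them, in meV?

Using E = hc/λ: E₁ = 2.4293e-26 J, E₂ = 9.2307e-26 J.
|ΔE| = |2.4293e-26 − 9.2307e-26| = 6.80e-26 J = 4.25e-4 meV.

4.25e-4 meV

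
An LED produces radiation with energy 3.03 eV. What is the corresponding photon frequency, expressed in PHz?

Take h = 6.62607015 × 10^-34 J·s, 1 eV = 1.602176634 × 10^-19 J.
Convert to SI: E = 3.03 eV = 4.8546 × 10^-19 J.
Apply f = E/h: f = 7.327 × 10^14 Hz.
Converting to PHz: f = 0.7327 PHz ≈ 0.733 PHz.

0.733 PHz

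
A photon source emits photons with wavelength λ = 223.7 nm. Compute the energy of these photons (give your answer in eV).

5.54 eV

(h = 6.62607015 × 10^-34 J·s, c = 2.99792458 × 10^8 m/s, 1 eV = 1.602176634 × 10^-19 J.)
In SI units: λ = 223.7 nm = 2.237 × 10^-7 m.
Since E = hc/λ for a photon, E = 8.880 × 10^-19 J.
Converting to eV: E = 5.542 eV ≈ 5.54 eV.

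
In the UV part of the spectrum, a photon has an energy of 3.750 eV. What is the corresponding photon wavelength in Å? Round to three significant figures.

3310 Å

(h = 6.62607015e-34 J·s, c = 2.99792458e8 m/s, 1 eV = 1.602176634e-19 J.)
In SI units: E = 3.750 eV = 6.0082e-19 J.
Apply λ = hc/E: λ = 3.306e-7 m.
Converting to Å: λ = 3306 Å ≈ 3310 Å.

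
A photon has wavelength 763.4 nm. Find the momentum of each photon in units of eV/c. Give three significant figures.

1.62 eV/c

(h = 6.62607015 × 10^-34 J·s, c = 2.99792458 × 10^8 m/s, 1 eV = 1.602176634 × 10^-19 J.)
Convert to SI: λ = 763.4 nm = 7.634 × 10^-7 m.
Since p = h/λ for a photon, p = 8.680 × 10^-28 kg·m/s.
Converting to eV/c: p = 1.624 eV/c ≈ 1.62 eV/c.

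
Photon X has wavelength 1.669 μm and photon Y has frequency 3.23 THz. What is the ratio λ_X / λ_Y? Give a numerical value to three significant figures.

0.0180

λ_X = 1.669e-6 m (from wavelength = 1.669 μm, via λ given directly).
λ_Y = 9.282e-5 m (from frequency = 3.23 THz, via λ = c/f).
Ratio = 1.669e-6 / 9.282e-5 = 0.0180.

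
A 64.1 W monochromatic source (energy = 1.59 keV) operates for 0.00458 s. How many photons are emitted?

Total energy: E_total = P·t = 64.1 × 0.00458 = 0.2936 J.
Per-photon energy: E = 2.547 × 10^-16 J.
N = E_total / E_photon = 1.15 × 10^15.

1.15 × 10^15 photons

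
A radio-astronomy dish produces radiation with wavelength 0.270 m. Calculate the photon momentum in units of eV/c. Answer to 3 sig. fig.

4.59e-6 eV/c

(h = 6.62607015e-34 J·s, c = 2.99792458e8 m/s, 1 eV = 1.602176634e-19 J.)
For a photon p = h/λ, so p = 2.454e-33 kg·m/s.
Converting to eV/c: p = 4.592e-6 eV/c ≈ 4.59e-6 eV/c.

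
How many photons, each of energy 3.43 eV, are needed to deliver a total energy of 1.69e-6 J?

Per-photon energy: E = 5.495e-19 J (from energy = 3.43 eV).
N = E_total / E_photon = 1.69e-6 J / 5.495e-19 J = 3.08e12.

3.08e12 photons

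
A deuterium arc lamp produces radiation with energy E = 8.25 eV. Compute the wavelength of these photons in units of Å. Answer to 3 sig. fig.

First convert: E = 8.25 eV = 1.3218e-18 J.
Apply λ = hc/E: λ = 1.503e-7 m.
Converting to Å: λ = 1503 Å ≈ 1500 Å.

1500 Å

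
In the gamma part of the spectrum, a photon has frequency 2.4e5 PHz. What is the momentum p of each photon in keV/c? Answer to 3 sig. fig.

Use h = 6.62607015e-34 J·s, c = 2.99792458e8 m/s, 1 eV = 1.602176634e-19 J.
In SI units: f = 2.4e5 PHz = 2.4e20 Hz.
For a photon p = hf/c, so p = 5.305e-22 kg·m/s.
Converting to keV/c: p = 992.6 keV/c ≈ 993 keV/c.

993 keV/c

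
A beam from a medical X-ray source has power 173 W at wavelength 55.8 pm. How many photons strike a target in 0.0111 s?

Total energy: E_total = P·t = 173 × 0.0111 = 1.920 J.
Per-photon energy: E = 3.560 × 10^-15 J.
N = E_total / E_photon = 5.39 × 10^14.

5.39 × 10^14 photons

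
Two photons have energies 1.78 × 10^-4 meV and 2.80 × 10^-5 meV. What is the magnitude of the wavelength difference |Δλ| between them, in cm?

Using λ = hc/E: λ₁ = 6.965 m, λ₂ = 44.28 m.
|Δλ| = |6.965 − 44.28| = 37.3 m = 3730 cm.

3730 cm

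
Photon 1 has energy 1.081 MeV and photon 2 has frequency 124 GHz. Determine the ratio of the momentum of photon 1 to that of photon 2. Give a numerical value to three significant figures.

p_1 = 5.777e-22 kg·m/s (from energy = 1.081 MeV, via p = E/c).
p_2 = 2.741e-31 kg·m/s (from frequency = 124 GHz, via p = hf/c).
Ratio = 5.777e-22 / 2.741e-31 = 2.11e9.

2.11e9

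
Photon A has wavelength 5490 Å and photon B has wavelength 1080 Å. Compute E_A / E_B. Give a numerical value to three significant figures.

E_A = 3.618e-19 J (from wavelength = 5490 Å, via E = hc/λ).
E_B = 1.839e-18 J (from wavelength = 1080 Å, via E = hc/λ).
Ratio = 3.618e-19 / 1.839e-18 = 0.197.

0.197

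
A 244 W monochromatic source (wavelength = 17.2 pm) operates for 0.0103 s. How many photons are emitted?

Total energy: E_total = P·t = 244 × 0.0103 = 2.513 J.
Per-photon energy: E = 1.155 × 10^-14 J.
N = E_total / E_photon = 2.18 × 10^14.

2.18 × 10^14 photons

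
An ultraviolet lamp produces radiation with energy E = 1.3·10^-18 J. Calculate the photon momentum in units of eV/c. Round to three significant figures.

Apply p = E/c: p = 4.336·10^-27 kg·m/s.
Converting to eV/c: p = 8.114 eV/c ≈ 8.11 eV/c.

8.11 eV/c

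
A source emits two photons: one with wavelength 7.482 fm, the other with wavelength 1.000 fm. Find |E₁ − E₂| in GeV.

Using E = hc/λ: E₁ = 2.6550e-11 J, E₂ = 1.9864e-10 J.
|ΔE| = |2.6550e-11 − 1.9864e-10| = 1.72e-10 J = 1.07 GeV.

1.07 GeV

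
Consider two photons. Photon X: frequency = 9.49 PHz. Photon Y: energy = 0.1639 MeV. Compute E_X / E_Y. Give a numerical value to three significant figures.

E_X = 6.288e-18 J (from frequency = 9.49 PHz, via E = hf).
E_Y = 2.626e-14 J (from energy = 0.1639 MeV, via E given directly).
Ratio = 6.288e-18 / 2.626e-14 = 2.39e-4.

2.39e-4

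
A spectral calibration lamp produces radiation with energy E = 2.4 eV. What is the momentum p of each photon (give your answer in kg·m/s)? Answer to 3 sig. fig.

1.28 × 10^-27 kg·m/s

Convert to SI: E = 2.4 eV = 3.8452 × 10^-19 J.
The photon relation is p = E/c, giving p = 1.283 × 10^-27 kg·m/s.
So p ≈ 1.28 × 10^-27 kg·m/s.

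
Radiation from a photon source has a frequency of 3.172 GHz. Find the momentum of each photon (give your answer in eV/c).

In SI units: f = 3.172 GHz = 3.172e9 Hz.
The photon relation is p = hf/c, giving p = 7.011e-33 kg·m/s.
Converting to eV/c: p = 1.312e-5 eV/c ≈ 1.31e-5 eV/c.

1.31e-5 eV/c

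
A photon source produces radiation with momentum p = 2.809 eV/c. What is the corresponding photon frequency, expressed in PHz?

0.679 PHz

First convert: p = 2.809 eV/c = 1.5012e-27 kg·m/s.
Apply f = pc/h: f = 6.792e14 Hz.
Converting to PHz: f = 0.6792 PHz ≈ 0.679 PHz.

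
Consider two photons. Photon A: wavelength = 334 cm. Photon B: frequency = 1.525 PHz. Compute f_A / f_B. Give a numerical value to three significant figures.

f_A = 8.976e7 Hz (from wavelength = 334 cm, via f = c/λ).
f_B = 1.525e15 Hz (from frequency = 1.525 PHz, via f given directly).
Ratio = 8.976e7 / 1.525e15 = 5.89e-8.

5.89e-8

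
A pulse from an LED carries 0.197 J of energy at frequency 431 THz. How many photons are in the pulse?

6.90e17 photons

Per-photon energy: E = 2.856e-19 J (from frequency = 431 THz).
N = E_total / E_photon = 0.197 J / 2.856e-19 J = 6.90e17.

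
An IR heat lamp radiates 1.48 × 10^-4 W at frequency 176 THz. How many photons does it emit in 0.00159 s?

2.02 × 10^12 photons

Total energy: E_total = P·t = 1.48 × 10^-4 × 0.00159 = 2.353 × 10^-7 J.
Per-photon energy: E = 1.166 × 10^-19 J.
N = E_total / E_photon = 2.02 × 10^12.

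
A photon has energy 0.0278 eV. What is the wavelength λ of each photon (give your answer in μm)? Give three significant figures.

44.6 μm

Convert to SI: E = 0.0278 eV = 4.4541·10^-21 J.
Apply λ = hc/E: λ = 4.460·10^-5 m.
Converting to μm: λ = 44.60 μm ≈ 44.6 μm.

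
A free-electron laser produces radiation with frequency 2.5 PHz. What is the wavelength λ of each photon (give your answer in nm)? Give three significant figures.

120 nm

Use c = 2.99792458 × 10^8 m/s.
First convert: f = 2.5 PHz = 2.5 × 10^15 Hz.
Since λ = c/f for a photon, λ = 1.199 × 10^-7 m.
Converting to nm: λ = 119.9 nm ≈ 120 nm.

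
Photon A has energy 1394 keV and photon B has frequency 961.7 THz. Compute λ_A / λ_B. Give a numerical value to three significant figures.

λ_A = 8.894e-13 m (from energy = 1394 keV, via λ = hc/E).
λ_B = 3.117e-7 m (from frequency = 961.7 THz, via λ = c/f).
Ratio = 8.894e-13 / 3.117e-7 = 2.85e-6.

2.85e-6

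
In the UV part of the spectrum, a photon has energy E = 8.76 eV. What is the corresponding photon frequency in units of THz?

(h = 6.62607015e-34 J·s, 1 eV = 1.602176634e-19 J.)
First convert: E = 8.76 eV = 1.4035e-18 J.
Apply f = E/h: f = 2.118e15 Hz.
Converting to THz: f = 2118 THz ≈ 2120 THz.

2120 THz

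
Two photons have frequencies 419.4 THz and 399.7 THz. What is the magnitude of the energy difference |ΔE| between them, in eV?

Using E = hf: E₁ = 2.7790 × 10^-19 J, E₂ = 2.6484 × 10^-19 J.
|ΔE| = |2.7790 × 10^-19 − 2.6484 × 10^-19| = 1.31 × 10^-20 J = 0.0815 eV.

0.0815 eV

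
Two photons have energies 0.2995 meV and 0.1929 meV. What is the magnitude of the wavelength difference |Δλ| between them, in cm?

Using λ = hc/E: λ₁ = 0.0041397 m, λ₂ = 0.0064274 m.
|Δλ| = |0.0041397 − 0.0064274| = 0.00229 m = 0.229 cm.

0.229 cm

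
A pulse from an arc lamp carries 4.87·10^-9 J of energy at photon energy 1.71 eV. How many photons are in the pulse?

1.78·10^10 photons

Per-photon energy: E = 2.740·10^-19 J (from energy = 1.71 eV).
N = E_total / E_photon = 4.87·10^-9 J / 2.740·10^-19 J = 1.78·10^10.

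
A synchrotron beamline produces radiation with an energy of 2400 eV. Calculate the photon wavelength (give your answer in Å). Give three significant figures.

(h = 6.62607015·10^-34 J·s, c = 2.99792458·10^8 m/s, 1 eV = 1.602176634·10^-19 J.)
Convert to SI: E = 2400 eV = 3.8452·10^-16 J.
Since λ = hc/E for a photon, λ = 5.166·10^-10 m.
Converting to Å: λ = 5.166 Å ≈ 5.17 Å.

5.17 Å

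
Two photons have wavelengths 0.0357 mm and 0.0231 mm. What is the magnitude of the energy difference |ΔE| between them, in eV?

Using E = hc/λ: E₁ = 5.564e-21 J, E₂ = 8.599e-21 J.
|ΔE| = |5.564e-21 − 8.599e-21| = 3.04e-21 J = 0.0189 eV.

0.0189 eV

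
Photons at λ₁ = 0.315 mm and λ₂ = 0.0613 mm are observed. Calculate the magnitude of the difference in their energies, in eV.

Using E = hc/λ: E₁ = 6.306e-22 J, E₂ = 3.241e-21 J.
|ΔE| = |6.306e-22 − 3.241e-21| = 2.61e-21 J = 0.0163 eV.

0.0163 eV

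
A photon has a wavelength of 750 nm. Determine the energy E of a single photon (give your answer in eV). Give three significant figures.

Take h = 6.62607015 × 10^-34 J·s, c = 2.99792458 × 10^8 m/s, 1 eV = 1.602176634 × 10^-19 J.
First convert: λ = 750 nm = 7.5 × 10^-7 m.
Since E = hc/λ for a photon, E = 2.649 × 10^-19 J.
Converting to eV: E = 1.653 eV ≈ 1.65 eV.

1.65 eV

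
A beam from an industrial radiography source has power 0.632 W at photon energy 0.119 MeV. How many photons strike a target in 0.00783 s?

2.60 × 10^11 photons

Total energy: E_total = P·t = 0.632 × 0.00783 = 0.004949 J.
Per-photon energy: E = 1.907 × 10^-14 J.
N = E_total / E_photon = 2.60 × 10^11.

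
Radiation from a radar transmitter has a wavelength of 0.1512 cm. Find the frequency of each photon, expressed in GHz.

First convert: λ = 0.1512 cm = 0.001512 m.
For a photon f = c/λ, so f = 1.983e11 Hz.
Converting to GHz: f = 198.3 GHz ≈ 198 GHz.

198 GHz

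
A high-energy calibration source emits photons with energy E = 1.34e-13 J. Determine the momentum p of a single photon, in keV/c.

836 keV/c

Use c = 2.99792458e8 m/s, 1 eV = 1.602176634e-19 J.
Apply p = E/c: p = 4.470e-22 kg·m/s.
Converting to keV/c: p = 836.4 keV/c ≈ 836 keV/c.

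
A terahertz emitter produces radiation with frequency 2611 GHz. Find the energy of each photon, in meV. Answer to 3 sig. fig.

Use h = 6.62607015 × 10^-34 J·s, 1 eV = 1.602176634 × 10^-19 J.
In SI units: f = 2611 GHz = 2.611 × 10^12 Hz.
Since E = hf for a photon, E = 1.730 × 10^-21 J.
Converting to meV: E = 10.80 meV ≈ 10.8 meV.

10.8 meV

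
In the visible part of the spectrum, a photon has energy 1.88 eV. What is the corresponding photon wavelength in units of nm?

659 nm

In SI units: E = 1.88 eV = 3.0121e-19 J.
Apply λ = hc/E: λ = 6.595e-7 m.
Converting to nm: λ = 659.5 nm ≈ 659 nm.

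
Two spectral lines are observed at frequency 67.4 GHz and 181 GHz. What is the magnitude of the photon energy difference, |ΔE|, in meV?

Using E = hf: E₁ = 4.466e-23 J, E₂ = 1.199e-22 J.
|ΔE| = |4.466e-23 − 1.199e-22| = 7.53e-23 J = 0.470 meV.

0.470 meV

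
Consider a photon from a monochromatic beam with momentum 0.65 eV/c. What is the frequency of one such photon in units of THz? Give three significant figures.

157 THz

Take h = 6.62607015e-34 J·s, c = 2.99792458e8 m/s, 1 eV = 1.602176634e-19 J.
In SI units: p = 0.65 eV/c = 3.4738e-28 kg·m/s.
For a photon f = pc/h, so f = 1.572e14 Hz.
Converting to THz: f = 157.2 THz ≈ 157 THz.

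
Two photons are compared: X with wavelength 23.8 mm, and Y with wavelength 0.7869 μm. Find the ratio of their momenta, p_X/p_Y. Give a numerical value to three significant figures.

3.31e-5

p_X = 2.784e-32 kg·m/s (from wavelength = 23.8 mm, via p = h/λ).
p_Y = 8.420e-28 kg·m/s (from wavelength = 0.7869 μm, via p = h/λ).
Ratio = 2.784e-32 / 8.420e-28 = 3.31e-5.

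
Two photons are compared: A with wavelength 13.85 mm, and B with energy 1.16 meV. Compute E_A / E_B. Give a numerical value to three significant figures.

0.0772

E_A = 1.434·10^-23 J (from wavelength = 13.85 mm, via E = hc/λ).
E_B = 1.859·10^-22 J (from energy = 1.16 meV, via E given directly).
Ratio = 1.434·10^-23 / 1.859·10^-22 = 0.0772.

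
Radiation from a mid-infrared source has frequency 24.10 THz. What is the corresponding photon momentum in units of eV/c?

0.0997 eV/c

(h = 6.62607015·10^-34 J·s, c = 2.99792458·10^8 m/s, 1 eV = 1.602176634·10^-19 J.)
Convert to SI: f = 24.10 THz = 2.410·10^13 Hz.
Apply p = hf/c: p = 5.327·10^-29 kg·m/s.
Converting to eV/c: p = 0.09967 eV/c ≈ 0.0997 eV/c.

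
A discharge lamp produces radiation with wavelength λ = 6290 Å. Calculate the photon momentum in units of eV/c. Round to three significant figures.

1.97 eV/c

Use h = 6.62607015 × 10^-34 J·s, c = 2.99792458 × 10^8 m/s, 1 eV = 1.602176634 × 10^-19 J.
In SI units: λ = 6290 Å = 6.29 × 10^-7 m.
Apply p = h/λ: p = 1.053 × 10^-27 kg·m/s.
Converting to eV/c: p = 1.971 eV/c ≈ 1.97 eV/c.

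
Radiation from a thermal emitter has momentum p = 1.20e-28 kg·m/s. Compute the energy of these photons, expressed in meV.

Use c = 2.99792458e8 m/s, 1 eV = 1.602176634e-19 J.
The photon relation is E = pc, giving E = 3.598e-20 J.
Converting to meV: E = 224.5 meV ≈ 225 meV.

225 meV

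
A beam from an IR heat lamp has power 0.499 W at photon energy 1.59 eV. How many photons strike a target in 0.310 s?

Total energy: E_total = P·t = 0.499 × 0.310 = 0.1547 J.
Per-photon energy: E = 2.547 × 10^-19 J.
N = E_total / E_photon = 6.07 × 10^17.

6.07 × 10^17 photons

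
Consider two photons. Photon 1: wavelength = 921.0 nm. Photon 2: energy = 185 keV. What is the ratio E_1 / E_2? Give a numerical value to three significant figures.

E_1 = 2.157 × 10^-19 J (from wavelength = 921.0 nm, via E = hc/λ).
E_2 = 2.964 × 10^-14 J (from energy = 185 keV, via E given directly).
Ratio = 2.157 × 10^-19 / 2.964 × 10^-14 = 7.28 × 10^-6.

7.28 × 10^-6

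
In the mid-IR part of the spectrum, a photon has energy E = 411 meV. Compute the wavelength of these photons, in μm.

3.02 μm

Take h = 6.62607015e-34 J·s, c = 2.99792458e8 m/s, 1 eV = 1.602176634e-19 J.
Convert to SI: E = 411 meV = 6.5849e-20 J.
The photon relation is λ = hc/E, giving λ = 3.017e-6 m.
Converting to μm: λ = 3.017 μm ≈ 3.02 μm.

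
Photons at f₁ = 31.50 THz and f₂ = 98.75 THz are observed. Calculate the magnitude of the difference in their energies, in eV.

0.278 eV

Using E = hf: E₁ = 2.0872e-20 J, E₂ = 6.5432e-20 J.
|ΔE| = |2.0872e-20 − 6.5432e-20| = 4.46e-20 J = 0.278 eV.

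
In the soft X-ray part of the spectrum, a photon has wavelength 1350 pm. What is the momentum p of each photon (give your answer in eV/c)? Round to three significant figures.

918 eV/c

(h = 6.62607015 × 10^-34 J·s, c = 2.99792458 × 10^8 m/s, 1 eV = 1.602176634 × 10^-19 J.)
In SI units: λ = 1350 pm = 1.35 × 10^-9 m.
For a photon p = h/λ, so p = 4.908 × 10^-25 kg·m/s.
Converting to eV/c: p = 918.4 eV/c ≈ 918 eV/c.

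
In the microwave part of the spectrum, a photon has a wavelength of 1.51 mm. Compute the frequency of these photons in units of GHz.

First convert: λ = 1.51 mm = 0.00151 m.
For a photon f = c/λ, so f = 1.985 × 10^11 Hz.
Converting to GHz: f = 198.5 GHz ≈ 199 GHz.

199 GHz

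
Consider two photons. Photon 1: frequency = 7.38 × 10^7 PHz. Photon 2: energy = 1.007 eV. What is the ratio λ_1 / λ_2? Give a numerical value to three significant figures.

3.30 × 10^-9

λ_1 = 4.062 × 10^-15 m (from frequency = 7.38 × 10^7 PHz, via λ = c/f).
λ_2 = 1.231 × 10^-6 m (from energy = 1.007 eV, via λ = hc/E).
Ratio = 4.062 × 10^-15 / 1.231 × 10^-6 = 3.30 × 10^-9.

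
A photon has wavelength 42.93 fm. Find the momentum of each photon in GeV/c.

Take h = 6.62607015e-34 J·s, c = 2.99792458e8 m/s, 1 eV = 1.602176634e-19 J.
In SI units: λ = 42.93 fm = 4.293e-14 m.
Apply p = h/λ: p = 1.543e-20 kg·m/s.
Converting to GeV/c: p = 0.02888 GeV/c ≈ 0.0289 GeV/c.

0.0289 GeV/c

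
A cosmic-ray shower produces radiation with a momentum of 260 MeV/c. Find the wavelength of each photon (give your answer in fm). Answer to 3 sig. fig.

First convert: p = 260 MeV/c = 1.3895 × 10^-19 kg·m/s.
Apply λ = h/p: λ = 4.769 × 10^-15 m.
Converting to fm: λ = 4.769 fm ≈ 4.77 fm.

4.77 fm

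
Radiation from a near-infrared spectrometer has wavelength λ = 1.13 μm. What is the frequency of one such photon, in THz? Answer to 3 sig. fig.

265 THz

Convert to SI: λ = 1.13 μm = 1.13e-6 m.
Since f = c/λ for a photon, f = 2.653e14 Hz.
Converting to THz: f = 265.3 THz ≈ 265 THz.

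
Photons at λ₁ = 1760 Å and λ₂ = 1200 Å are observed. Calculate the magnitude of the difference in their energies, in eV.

3.29 eV

Using E = hc/λ: E₁ = 1.129 × 10^-18 J, E₂ = 1.655 × 10^-18 J.
|ΔE| = |1.129 × 10^-18 − 1.655 × 10^-18| = 5.27 × 10^-19 J = 3.29 eV.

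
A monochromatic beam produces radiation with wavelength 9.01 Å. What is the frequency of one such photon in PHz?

(c = 2.99792458e8 m/s.)
In SI units: λ = 9.01 Å = 9.01e-10 m.
For a photon f = c/λ, so f = 3.327e17 Hz.
Converting to PHz: f = 332.7 PHz ≈ 333 PHz.

333 PHz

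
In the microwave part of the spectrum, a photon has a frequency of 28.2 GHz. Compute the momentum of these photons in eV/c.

1.17 × 10^-4 eV/c

First convert: f = 28.2 GHz = 2.82 × 10^10 Hz.
The photon relation is p = hf/c, giving p = 6.233 × 10^-32 kg·m/s.
Converting to eV/c: p = 1.166 × 10^-4 eV/c ≈ 1.17 × 10^-4 eV/c.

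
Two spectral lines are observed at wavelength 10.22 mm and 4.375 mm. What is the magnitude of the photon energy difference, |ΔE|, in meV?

Using E = hc/λ: E₁ = 1.9437e-23 J, E₂ = 4.5404e-23 J.
|ΔE| = |1.9437e-23 − 4.5404e-23| = 2.60e-23 J = 0.162 meV.

0.162 meV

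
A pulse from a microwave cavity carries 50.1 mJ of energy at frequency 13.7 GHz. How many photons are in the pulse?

Per-photon energy: E = 9.078e-24 J (from frequency = 13.7 GHz).
N = E_total / E_photon = 0.0501 J / 9.078e-24 J = 5.52e21.

5.52e21 photons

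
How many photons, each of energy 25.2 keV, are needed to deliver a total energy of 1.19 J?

2.95e14 photons

Per-photon energy: E = 4.037e-15 J (from energy = 25.2 keV).
N = E_total / E_photon = 1.19 J / 4.037e-15 J = 2.95e14.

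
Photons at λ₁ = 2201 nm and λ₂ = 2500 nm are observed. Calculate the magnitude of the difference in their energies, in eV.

0.0674 eV

Using E = hc/λ: E₁ = 9.0252·10^-20 J, E₂ = 7.9458·10^-20 J.
|ΔE| = |9.0252·10^-20 − 7.9458·10^-20| = 1.08·10^-20 J = 0.0674 eV.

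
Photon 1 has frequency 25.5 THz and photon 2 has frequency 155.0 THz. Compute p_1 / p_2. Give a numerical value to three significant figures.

0.165

p_1 = 5.636e-29 kg·m/s (from frequency = 25.5 THz, via p = hf/c).
p_2 = 3.426e-28 kg·m/s (from frequency = 155.0 THz, via p = hf/c).
Ratio = 5.636e-29 / 3.426e-28 = 0.165.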